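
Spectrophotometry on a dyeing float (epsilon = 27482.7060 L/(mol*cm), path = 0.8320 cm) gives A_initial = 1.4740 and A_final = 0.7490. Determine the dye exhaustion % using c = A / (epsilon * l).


c_initial = A_i / (epsilon * l) = 1.4740 / (27482.7060 * 0.8320) = 6.4464e-05 mol/L
c_final = A_f / (epsilon * l) = 0.7490 / (27482.7060 * 0.8320) = 3.2757e-05 mol/L
Exhaustion = (c_initial - c_final) / c_initial * 100 = (6.4464e-05 - 3.2757e-05) / 6.4464e-05 * 100 = 49.1859 %


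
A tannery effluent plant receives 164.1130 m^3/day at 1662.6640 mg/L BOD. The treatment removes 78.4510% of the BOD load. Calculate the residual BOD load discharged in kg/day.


Load_in = volume * conc / 1000 = 164.1130 * 1662.6640 / 1000 = 272.8648 kg/day
Removed = Load_in * eff / 100 = 272.8648 * 78.4510 / 100 = 214.0651 kg/day
Load_out = Load_in - Removed = 272.8648 - 214.0651 = 58.7996 kg/day


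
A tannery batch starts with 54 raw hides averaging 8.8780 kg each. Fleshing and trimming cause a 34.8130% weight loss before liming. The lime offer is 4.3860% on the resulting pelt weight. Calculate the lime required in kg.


Total_raw = N * avg_wt = 54 * 8.8780 = 479.4120 kg
Substrate = Total_raw * (1 - loss/100) = 479.4120 * (1 - 34.8130/100) = 312.5143 kg
Lime = Substrate * pct / 100 = 312.5143 * 4.3860 / 100 = 13.7069 kg


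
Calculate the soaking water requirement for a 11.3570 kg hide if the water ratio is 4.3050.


Formula: Water = hide_weight * ratio
Substituting: Water = 11.3570 * 4.3050
Result: 48.8919 kg


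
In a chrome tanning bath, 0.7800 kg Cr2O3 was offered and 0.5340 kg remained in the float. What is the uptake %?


Formula: Uptake = (offered - residual) / offered * 100
Substituting: Uptake = (0.7800 - 0.5340) / 0.7800 * 100
Result: 31.5385 %


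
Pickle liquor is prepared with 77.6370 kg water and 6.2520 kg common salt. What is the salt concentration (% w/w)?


Formula: Conc = salt / (water + salt) * 100
Substituting: Conc = 6.2520 / (77.6370 + 6.2520) * 100
Result: 7.4527 %


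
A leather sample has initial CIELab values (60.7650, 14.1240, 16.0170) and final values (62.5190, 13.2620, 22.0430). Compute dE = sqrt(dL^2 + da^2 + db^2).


dL = 1.7540, da = -0.8620, db = 6.0260
dE = sqrt(1.7540^2 + (-0.8620)^2 + 6.0260^2) = 6.3350


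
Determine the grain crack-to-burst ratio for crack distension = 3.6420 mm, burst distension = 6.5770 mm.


Formula: Ratio = crack / burst
Substituting: Ratio = 3.6420 / 6.5770
Result: 0.5537


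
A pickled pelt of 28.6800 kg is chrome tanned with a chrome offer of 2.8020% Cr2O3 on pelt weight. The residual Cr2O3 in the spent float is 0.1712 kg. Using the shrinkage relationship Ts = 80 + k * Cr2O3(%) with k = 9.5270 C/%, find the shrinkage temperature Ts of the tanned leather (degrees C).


Offered = pelt * offer_pct / 100 = 28.6800 * 2.8020 / 100 = 0.8036 kg
Uptake = offered - residual = 0.8036 - 0.1712 = 0.6324 kg
Cr2O3% on pelt = uptake / pelt * 100 = 0.6324 / 28.6800 * 100 = 2.2051 %
Ts = 80 + k * Cr2O3% = 80 + 9.5270 * 2.2051 = 101.0077 C


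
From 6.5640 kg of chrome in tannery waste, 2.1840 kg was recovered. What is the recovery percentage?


Formula: Recovery = recovered / input * 100
Substituting: Recovery = 2.1840 / 6.5640 * 100
Result: 33.2724 %


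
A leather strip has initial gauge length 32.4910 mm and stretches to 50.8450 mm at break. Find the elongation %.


Formula: Elongation = (Lf - L0) / L0 * 100
Substituting: Elongation = (50.8450 - 32.4910) / 32.4910 * 100
Result: 56.4895 %


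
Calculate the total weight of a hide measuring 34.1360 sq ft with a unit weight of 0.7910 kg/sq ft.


Formula: Weight = area * weight_per_sqft
Substituting: Weight = 34.1360 * 0.7910
Result: 27.0016 kg


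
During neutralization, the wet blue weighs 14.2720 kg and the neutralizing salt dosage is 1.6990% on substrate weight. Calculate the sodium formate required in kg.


Formula: Neutralizer = substrate * pct / 100
Substituting: Neutralizer = 14.2720 * 1.6990 / 100
Result: 0.2425 kg


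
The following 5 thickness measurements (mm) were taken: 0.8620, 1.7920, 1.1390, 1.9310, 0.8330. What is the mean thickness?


Formula: Average = sum / n
Substituting: Average = 6.5570 / 5
Result: 1.3114 mm


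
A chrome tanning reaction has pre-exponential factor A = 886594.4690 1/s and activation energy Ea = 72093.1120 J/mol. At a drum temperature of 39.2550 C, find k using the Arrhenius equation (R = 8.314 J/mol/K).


T_K = T_C + 273.15 = 39.2550 + 273.15 = 312.4050 K
exponent = -Ea / (R * T_K) = -72093.1120 / (8.314 * 312.4050) = -27.7566
k = A * exp(exponent) = 886594.4690 * exp(-27.7566) = 7.8199e-07 1/s


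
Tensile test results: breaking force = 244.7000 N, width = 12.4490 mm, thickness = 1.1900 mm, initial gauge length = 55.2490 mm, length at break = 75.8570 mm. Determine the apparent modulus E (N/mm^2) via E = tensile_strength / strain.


TS = F / (w * t) = 244.7000 / (12.4490 * 1.1900) = 16.5178 N/mm^2
strain = (Lf - L0) / L0 = (75.8570 - 55.2490) / 55.2490 = 0.3730
E = TS / strain = 16.5178 / 0.3730 = 44.2834 N/mm^2


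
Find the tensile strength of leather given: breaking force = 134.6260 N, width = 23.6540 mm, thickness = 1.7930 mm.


Formula: TS = force / (width * thickness)
Substituting: TS = 134.6260 / (23.6540 * 1.7930)
Result: 3.1743 N/mm^2


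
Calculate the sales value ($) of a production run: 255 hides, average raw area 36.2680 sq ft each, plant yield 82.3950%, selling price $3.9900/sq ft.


Raw_total = N * avg_area = 255 * 36.2680 = 9248.3400 sq ft
Finished = Raw_total * yield / 100 = 9248.3400 * 82.3950 / 100 = 7620.1697 sq ft
Value = Finished * price = 7620.1697 * 3.9900 = 30404.4773 $


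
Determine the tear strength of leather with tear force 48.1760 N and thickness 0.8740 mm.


Formula: Tear strength = force / thickness
Substituting: Tear strength = 48.1760 / 0.8740
Result: 55.1213 N/mm


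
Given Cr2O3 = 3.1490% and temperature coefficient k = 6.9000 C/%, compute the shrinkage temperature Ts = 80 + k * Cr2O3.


Formula: Ts = 80 + k * Cr2O3
Substituting: Ts = 80 + 6.9000 * 3.1490
Result: 101.7281 C


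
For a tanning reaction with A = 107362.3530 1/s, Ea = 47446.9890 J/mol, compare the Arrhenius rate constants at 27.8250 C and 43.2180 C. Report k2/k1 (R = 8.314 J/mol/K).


T1 = 27.8250 + 273.15 = 300.9750 K; T2 = 43.2180 + 273.15 = 316.3680 K
k1 = A * exp(-Ea/(R*T1)) = 107362.3530 * exp(-47446.9890/(8.314*300.9750)) = 6.2526e-04 1/s
k2 = A * exp(-Ea/(R*T2)) = 107362.3530 * exp(-47446.9890/(8.314*316.3680)) = 0.001573 1/s
k2/k1 = 0.001573 / 6.2526e-04 = 2.5157


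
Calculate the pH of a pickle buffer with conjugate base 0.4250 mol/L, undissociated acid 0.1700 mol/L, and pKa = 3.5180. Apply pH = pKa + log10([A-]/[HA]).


ratio = [A-] / [HA] = 0.4250 / 0.1700 = 2.5000
log10(ratio) = 0.3979
pH = pKa + log10(ratio) = 3.5180 + 0.3979 = 3.9159


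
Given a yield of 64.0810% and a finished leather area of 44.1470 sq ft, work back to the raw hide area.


Formula: raw = finished * 100 / yield
Substituting: raw = 44.1470 * 100 / 64.0810
Result: 68.8925 sq ft


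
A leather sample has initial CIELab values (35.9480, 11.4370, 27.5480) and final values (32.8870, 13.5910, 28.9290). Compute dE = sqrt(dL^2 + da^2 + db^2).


dL = -3.0610, da = 2.1540, db = 1.3810
dE = sqrt((-3.0610)^2 + 2.1540^2 + 1.3810^2) = 3.9896


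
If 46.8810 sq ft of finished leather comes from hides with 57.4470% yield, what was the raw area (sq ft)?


Formula: raw = finished * 100 / yield
Substituting: raw = 46.8810 * 100 / 57.4470
Result: 81.6074 sq ft


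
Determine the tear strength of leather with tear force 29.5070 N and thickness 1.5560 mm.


Formula: Tear strength = force / thickness
Substituting: Tear strength = 29.5070 / 1.5560
Result: 18.9634 N/mm


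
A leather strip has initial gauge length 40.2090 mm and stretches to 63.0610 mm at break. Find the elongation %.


Formula: Elongation = (Lf - L0) / L0 * 100
Substituting: Elongation = (63.0610 - 40.2090) / 40.2090 * 100
Result: 56.8330 %


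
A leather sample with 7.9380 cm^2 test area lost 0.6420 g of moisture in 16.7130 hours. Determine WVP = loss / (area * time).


Formula: WVP = loss / (area * time)
Substituting: WVP = 0.6420 / (7.9380 * 16.7130)
Result: 0.00483915 g/(cm^2*hr)


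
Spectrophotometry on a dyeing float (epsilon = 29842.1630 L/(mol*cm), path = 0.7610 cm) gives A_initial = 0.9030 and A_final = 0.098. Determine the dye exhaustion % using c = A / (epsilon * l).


c_initial = A_i / (epsilon * l) = 0.9030 / (29842.1630 * 0.7610) = 3.9762e-05 mol/L
c_final = A_f / (epsilon * l) = 0.098 / (29842.1630 * 0.7610) = 4.3153e-06 mol/L
Exhaustion = (c_initial - c_final) / c_initial * 100 = (3.9762e-05 - 4.3153e-06) / 3.9762e-05 * 100 = 89.1473 %


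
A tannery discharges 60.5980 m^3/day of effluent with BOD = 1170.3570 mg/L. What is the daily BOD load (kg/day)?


Formula: BOD_load = volume * conc / 1000
Substituting: BOD_load = 60.5980 * 1170.3570 / 1000
Result: 70.9213 kg/day


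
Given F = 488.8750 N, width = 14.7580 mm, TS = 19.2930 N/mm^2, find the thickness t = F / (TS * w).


Formula: t = F / (TS * w)
Substituting: t = 488.8750 / (19.2930 * 14.7580)
Result: 1.7170 mm


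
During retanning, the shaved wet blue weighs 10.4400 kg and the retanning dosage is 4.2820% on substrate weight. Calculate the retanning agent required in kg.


Formula: Retan = substrate * pct / 100
Substituting: Retan = 10.4400 * 4.2820 / 100
Result: 0.4470 kg


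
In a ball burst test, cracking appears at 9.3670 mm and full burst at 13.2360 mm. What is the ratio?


Formula: Ratio = crack / burst
Substituting: Ratio = 9.3670 / 13.2360
Result: 0.7077


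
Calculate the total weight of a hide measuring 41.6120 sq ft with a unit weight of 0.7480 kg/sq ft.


Formula: Weight = area * weight_per_sqft
Substituting: Weight = 41.6120 * 0.7480
Result: 31.1258 kg


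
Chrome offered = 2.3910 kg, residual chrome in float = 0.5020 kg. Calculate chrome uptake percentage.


Formula: Uptake = (offered - residual) / offered * 100
Substituting: Uptake = (2.3910 - 0.5020) / 2.3910 * 100
Result: 79.0046 %


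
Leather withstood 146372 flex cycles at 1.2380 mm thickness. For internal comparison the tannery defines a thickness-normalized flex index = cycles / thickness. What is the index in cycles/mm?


Formula: Index = cycles / thickness
Substituting: Index = 146372 / 1.2380
Result: 118232.6333 cycles/mm


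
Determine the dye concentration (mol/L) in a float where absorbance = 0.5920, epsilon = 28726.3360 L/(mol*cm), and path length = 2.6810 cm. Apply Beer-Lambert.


Formula: c = A / (epsilon * l)
Substituting: c = 0.5920 / (28726.3360 * 2.6810)
Result: 7.6868e-06 mol/L


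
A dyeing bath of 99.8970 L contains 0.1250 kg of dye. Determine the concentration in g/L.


Formula: Conc = dye_mass(kg) / volume(L) * 1000
Substituting: Conc = 0.1250 / 99.8970 * 1000
Result: 1.2513 g/L


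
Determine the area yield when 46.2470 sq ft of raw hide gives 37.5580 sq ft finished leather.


Formula: Yield = finished / raw * 100
Substituting: Yield = 37.5580 / 46.2470 * 100
Result: 81.2118 %


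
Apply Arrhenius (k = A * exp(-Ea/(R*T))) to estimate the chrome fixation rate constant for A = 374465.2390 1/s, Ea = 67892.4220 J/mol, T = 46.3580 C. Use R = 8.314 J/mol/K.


T_K = T_C + 273.15 = 46.3580 + 273.15 = 319.5080 K
exponent = -Ea / (R * T_K) = -67892.4220 / (8.314 * 319.5080) = -25.5582
k = A * exp(exponent) = 374465.2390 * exp(-25.5582) = 2.9761e-06 1/s


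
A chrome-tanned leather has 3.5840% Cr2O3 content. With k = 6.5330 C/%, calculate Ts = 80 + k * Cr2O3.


Formula: Ts = 80 + k * Cr2O3
Substituting: Ts = 80 + 6.5330 * 3.5840
Result: 103.4143 C


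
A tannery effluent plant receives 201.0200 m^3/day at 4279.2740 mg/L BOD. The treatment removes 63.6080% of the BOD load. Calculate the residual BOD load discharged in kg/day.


Load_in = volume * conc / 1000 = 201.0200 * 4279.2740 / 1000 = 860.2197 kg/day
Removed = Load_in * eff / 100 = 860.2197 * 63.6080 / 100 = 547.1685 kg/day
Load_out = Load_in - Removed = 860.2197 - 547.1685 = 313.0511 kg/day


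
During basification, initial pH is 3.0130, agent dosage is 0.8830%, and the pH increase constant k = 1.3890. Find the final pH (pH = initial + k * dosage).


Formula: pH_final = pH_initial + k * base_pct
Substituting: pH_final = 3.0130 + 1.3890 * 0.8830
Result: 4.2395


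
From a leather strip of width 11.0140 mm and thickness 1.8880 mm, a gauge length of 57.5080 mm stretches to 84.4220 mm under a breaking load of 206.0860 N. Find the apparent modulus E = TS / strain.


TS = F / (w * t) = 206.0860 / (11.0140 * 1.8880) = 9.9106 N/mm^2
strain = (Lf - L0) / L0 = (84.4220 - 57.5080) / 57.5080 = 0.4680
E = TS / strain = 9.9106 / 0.4680 = 21.1764 N/mm^2


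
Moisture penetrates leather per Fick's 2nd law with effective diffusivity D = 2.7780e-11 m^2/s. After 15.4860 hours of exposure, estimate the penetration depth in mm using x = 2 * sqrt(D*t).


t = 15.4860 hr * 3600 = 55749.6000 s
D * t = 2.7780e-11 * 55749.6000 = 1.5487e-06
x = 2 * sqrt(D*t) = 2 * sqrt(1.5487e-06) = 0.00248895 m = 2.4890 mm


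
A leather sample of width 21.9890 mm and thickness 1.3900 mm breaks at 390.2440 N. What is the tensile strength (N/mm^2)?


Formula: TS = force / (width * thickness)
Substituting: TS = 390.2440 / (21.9890 * 1.3900)
Result: 12.7678 N/mm^2


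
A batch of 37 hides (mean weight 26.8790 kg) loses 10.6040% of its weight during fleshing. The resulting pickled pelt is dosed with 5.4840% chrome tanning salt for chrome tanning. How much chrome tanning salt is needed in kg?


Total_raw = N * avg_wt = 37 * 26.8790 = 994.5230 kg
Substrate = Total_raw * (1 - loss/100) = 994.5230 * (1 - 10.6040/100) = 889.0638 kg
Chrome = Substrate * pct / 100 = 889.0638 * 5.4840 / 100 = 48.7563 kg


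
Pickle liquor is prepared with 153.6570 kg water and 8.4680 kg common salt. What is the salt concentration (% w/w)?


Formula: Conc = salt / (water + salt) * 100
Substituting: Conc = 8.4680 / (153.6570 + 8.4680) * 100
Result: 5.2231 %


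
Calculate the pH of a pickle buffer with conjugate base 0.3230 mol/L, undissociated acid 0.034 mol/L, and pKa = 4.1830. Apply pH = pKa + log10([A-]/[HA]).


ratio = [A-] / [HA] = 0.3230 / 0.034 = 9.5000
log10(ratio) = 0.9777
pH = pKa + log10(ratio) = 4.1830 + 0.9777 = 5.1607


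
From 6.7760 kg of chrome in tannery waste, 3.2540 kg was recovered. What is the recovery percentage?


Formula: Recovery = recovered / input * 100
Substituting: Recovery = 3.2540 / 6.7760 * 100
Result: 48.0224 %


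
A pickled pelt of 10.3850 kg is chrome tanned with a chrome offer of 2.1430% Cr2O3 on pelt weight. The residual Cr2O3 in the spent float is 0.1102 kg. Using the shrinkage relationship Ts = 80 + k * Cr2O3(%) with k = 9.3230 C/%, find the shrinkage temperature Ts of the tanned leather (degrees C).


Offered = pelt * offer_pct / 100 = 10.3850 * 2.1430 / 100 = 0.2226 kg
Uptake = offered - residual = 0.2226 - 0.1102 = 0.1124 kg
Cr2O3% on pelt = uptake / pelt * 100 = 0.1124 / 10.3850 * 100 = 1.0819 %
Ts = 80 + k * Cr2O3% = 80 + 9.3230 * 1.0819 = 90.0861 C


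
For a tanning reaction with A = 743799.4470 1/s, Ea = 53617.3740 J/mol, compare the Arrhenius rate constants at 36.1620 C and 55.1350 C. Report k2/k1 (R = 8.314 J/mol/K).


T1 = 36.1620 + 273.15 = 309.3120 K; T2 = 55.1350 + 273.15 = 328.2850 K
k1 = A * exp(-Ea/(R*T1)) = 743799.4470 * exp(-53617.3740/(8.314*309.3120)) = 6.5549e-04 1/s
k2 = A * exp(-Ea/(R*T2)) = 743799.4470 * exp(-53617.3740/(8.314*328.2850)) = 0.0021872 1/s
k2/k1 = 0.0021872 / 6.5549e-04 = 3.3367


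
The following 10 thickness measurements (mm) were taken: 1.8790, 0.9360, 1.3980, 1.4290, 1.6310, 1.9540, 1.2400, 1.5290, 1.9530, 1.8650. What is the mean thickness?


Formula: Average = sum / n
Substituting: Average = 15.8140 / 10
Result: 1.5814 mm


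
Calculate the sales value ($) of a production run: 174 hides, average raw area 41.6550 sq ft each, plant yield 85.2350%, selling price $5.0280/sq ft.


Raw_total = N * avg_area = 174 * 41.6550 = 7247.9700 sq ft
Finished = Raw_total * yield / 100 = 7247.9700 * 85.2350 / 100 = 6177.8072 sq ft
Value = Finished * price = 6177.8072 * 5.0280 = 31062.0147 $


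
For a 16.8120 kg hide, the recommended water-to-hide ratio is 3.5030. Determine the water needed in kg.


Formula: Water = hide_weight * ratio
Substituting: Water = 16.8120 * 3.5030
Result: 58.8924 kg


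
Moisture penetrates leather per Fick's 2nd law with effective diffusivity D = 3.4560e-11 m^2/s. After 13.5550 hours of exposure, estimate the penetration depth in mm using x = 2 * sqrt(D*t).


t = 13.5550 hr * 3600 = 48798.0000 s
D * t = 3.4560e-11 * 48798.0000 = 1.6865e-06
x = 2 * sqrt(D*t) = 2 * sqrt(1.6865e-06) = 0.00259727 m = 2.5973 mm


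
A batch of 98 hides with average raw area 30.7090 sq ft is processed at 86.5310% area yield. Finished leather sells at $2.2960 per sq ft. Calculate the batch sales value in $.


Raw_total = N * avg_area = 98 * 30.7090 = 3009.4820 sq ft
Finished = Raw_total * yield / 100 = 3009.4820 * 86.5310 / 100 = 2604.1349 sq ft
Value = Finished * price = 2604.1349 * 2.2960 = 5979.0937 $


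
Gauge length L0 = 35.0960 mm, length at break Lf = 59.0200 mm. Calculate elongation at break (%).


Formula: Elongation = (Lf - L0) / L0 * 100
Substituting: Elongation = (59.0200 - 35.0960) / 35.0960 * 100
Result: 68.1673 %


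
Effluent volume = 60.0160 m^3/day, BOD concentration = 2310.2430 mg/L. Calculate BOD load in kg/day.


Formula: BOD_load = volume * conc / 1000
Substituting: BOD_load = 60.0160 * 2310.2430 / 1000
Result: 138.6515 kg/day


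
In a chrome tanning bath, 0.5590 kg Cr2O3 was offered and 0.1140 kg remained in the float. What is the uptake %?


Formula: Uptake = (offered - residual) / offered * 100
Substituting: Uptake = (0.5590 - 0.1140) / 0.5590 * 100
Result: 79.6064 %


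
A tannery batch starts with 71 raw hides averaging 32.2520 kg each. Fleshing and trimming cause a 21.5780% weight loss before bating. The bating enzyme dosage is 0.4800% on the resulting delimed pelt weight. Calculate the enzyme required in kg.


Total_raw = N * avg_wt = 71 * 32.2520 = 2289.8920 kg
Substrate = Total_raw * (1 - loss/100) = 2289.8920 * (1 - 21.5780/100) = 1795.7791 kg
Enzyme = Substrate * pct / 100 = 1795.7791 * 0.4800 / 100 = 8.6197 kg


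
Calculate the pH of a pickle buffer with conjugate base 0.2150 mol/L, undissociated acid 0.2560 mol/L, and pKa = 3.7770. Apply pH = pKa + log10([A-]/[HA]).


ratio = [A-] / [HA] = 0.2150 / 0.2560 = 0.8398
log10(ratio) = -0.0758015
pH = pKa + log10(ratio) = 3.7770 - 0.0758015 = 3.7012


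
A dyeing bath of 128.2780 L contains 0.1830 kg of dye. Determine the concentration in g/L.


Formula: Conc = dye_mass(kg) / volume(L) * 1000
Substituting: Conc = 0.1830 / 128.2780 * 1000
Result: 1.4266 g/L


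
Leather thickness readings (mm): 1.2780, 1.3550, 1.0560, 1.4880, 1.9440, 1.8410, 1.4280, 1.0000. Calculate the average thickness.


Formula: Average = sum / n
Substituting: Average = 11.3900 / 8
Result: 1.4238 mm


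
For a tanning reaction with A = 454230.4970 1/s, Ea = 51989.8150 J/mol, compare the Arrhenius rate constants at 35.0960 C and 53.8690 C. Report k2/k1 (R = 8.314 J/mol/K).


T1 = 35.0960 + 273.15 = 308.2460 K; T2 = 53.8690 + 273.15 = 327.0190 K
k1 = A * exp(-Ea/(R*T1)) = 454230.4970 * exp(-51989.8150/(8.314*308.2460)) = 7.0289e-04 1/s
k2 = A * exp(-Ea/(R*T2)) = 454230.4970 * exp(-51989.8150/(8.314*327.0190)) = 0.00225247 1/s
k2/k1 = 0.00225247 / 7.0289e-04 = 3.2046


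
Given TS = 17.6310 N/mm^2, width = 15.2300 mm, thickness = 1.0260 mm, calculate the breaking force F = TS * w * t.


Formula: F = TS * w * t
Substituting: F = 17.6310 * 15.2300 * 1.0260
Result: 275.5017 N


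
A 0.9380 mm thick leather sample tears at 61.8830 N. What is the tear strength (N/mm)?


Formula: Tear strength = force / thickness
Substituting: Tear strength = 61.8830 / 0.9380
Result: 65.9733 N/mm


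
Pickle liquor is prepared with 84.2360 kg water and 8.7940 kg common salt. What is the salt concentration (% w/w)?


Formula: Conc = salt / (water + salt) * 100
Substituting: Conc = 8.7940 / (84.2360 + 8.7940) * 100
Result: 9.4529 %


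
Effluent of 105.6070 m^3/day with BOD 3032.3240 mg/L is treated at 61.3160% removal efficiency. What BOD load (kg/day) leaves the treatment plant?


Load_in = volume * conc / 1000 = 105.6070 * 3032.3240 / 1000 = 320.2346 kg/day
Removed = Load_in * eff / 100 = 320.2346 * 61.3160 / 100 = 196.3551 kg/day
Load_out = Load_in - Removed = 320.2346 - 196.3551 = 123.8796 kg/day


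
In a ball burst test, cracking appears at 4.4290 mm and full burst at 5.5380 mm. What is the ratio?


Formula: Ratio = crack / burst
Substituting: Ratio = 4.4290 / 5.5380
Result: 0.7997


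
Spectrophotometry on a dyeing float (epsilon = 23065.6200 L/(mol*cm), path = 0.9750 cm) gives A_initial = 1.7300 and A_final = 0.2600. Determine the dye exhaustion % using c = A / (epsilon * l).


c_initial = A_i / (epsilon * l) = 1.7300 / (23065.6200 * 0.9750) = 7.6927e-05 mol/L
c_final = A_f / (epsilon * l) = 0.2600 / (23065.6200 * 0.9750) = 1.1561e-05 mol/L
Exhaustion = (c_initial - c_final) / c_initial * 100 = (7.6927e-05 - 1.1561e-05) / 7.6927e-05 * 100 = 84.9711 %


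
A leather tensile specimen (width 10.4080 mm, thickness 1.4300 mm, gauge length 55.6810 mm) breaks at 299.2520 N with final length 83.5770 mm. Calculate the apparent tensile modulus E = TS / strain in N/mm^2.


TS = F / (w * t) = 299.2520 / (10.4080 * 1.4300) = 20.1064 N/mm^2
strain = (Lf - L0) / L0 = (83.5770 - 55.6810) / 55.6810 = 0.5010
E = TS / strain = 20.1064 / 0.5010 = 40.1327 N/mm^2


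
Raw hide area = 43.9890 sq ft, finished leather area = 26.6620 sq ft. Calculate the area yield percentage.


Formula: Yield = finished / raw * 100
Substituting: Yield = 26.6620 / 43.9890 * 100
Result: 60.6106 %


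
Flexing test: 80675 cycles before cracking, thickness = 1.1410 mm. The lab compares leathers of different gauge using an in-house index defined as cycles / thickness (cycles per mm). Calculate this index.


Formula: Index = cycles / thickness
Substituting: Index = 80675 / 1.1410
Result: 70705.5215 cycles/mm


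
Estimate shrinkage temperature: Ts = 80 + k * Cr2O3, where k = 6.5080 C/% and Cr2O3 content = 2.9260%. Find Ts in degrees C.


Formula: Ts = 80 + k * Cr2O3
Substituting: Ts = 80 + 6.5080 * 2.9260
Result: 99.0424 C


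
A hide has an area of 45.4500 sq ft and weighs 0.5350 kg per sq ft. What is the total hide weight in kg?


Formula: Weight = area * weight_per_sqft
Substituting: Weight = 45.4500 * 0.5350
Result: 24.3158 kg


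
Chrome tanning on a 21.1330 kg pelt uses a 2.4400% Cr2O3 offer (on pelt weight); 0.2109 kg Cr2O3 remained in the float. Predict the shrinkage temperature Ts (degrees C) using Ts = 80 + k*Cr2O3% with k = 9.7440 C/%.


Offered = pelt * offer_pct / 100 = 21.1330 * 2.4400 / 100 = 0.5156 kg
Uptake = offered - residual = 0.5156 - 0.2109 = 0.3047 kg
Cr2O3% on pelt = uptake / pelt * 100 = 0.3047 / 21.1330 * 100 = 1.4420 %
Ts = 80 + k * Cr2O3% = 80 + 9.7440 * 1.4420 = 94.0512 C


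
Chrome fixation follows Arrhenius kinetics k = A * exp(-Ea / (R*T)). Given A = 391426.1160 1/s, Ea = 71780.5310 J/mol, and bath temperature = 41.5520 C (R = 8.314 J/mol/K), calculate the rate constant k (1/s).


T_K = T_C + 273.15 = 41.5520 + 273.15 = 314.7020 K
exponent = -Ea / (R * T_K) = -71780.5310 / (8.314 * 314.7020) = -27.4345
k = A * exp(exponent) = 391426.1160 * exp(-27.4345) = 4.7643e-07 1/s


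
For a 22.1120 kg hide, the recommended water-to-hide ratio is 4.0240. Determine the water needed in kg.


Formula: Water = hide_weight * ratio
Substituting: Water = 22.1120 * 4.0240
Result: 88.9787 kg


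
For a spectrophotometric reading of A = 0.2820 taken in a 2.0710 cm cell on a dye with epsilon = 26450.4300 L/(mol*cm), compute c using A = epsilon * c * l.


Formula: c = A / (epsilon * l)
Substituting: c = 0.2820 / (26450.4300 * 2.0710)
Result: 5.1480e-06 mol/L


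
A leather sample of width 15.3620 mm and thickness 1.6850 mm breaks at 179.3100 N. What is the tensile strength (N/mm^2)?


Formula: TS = force / (width * thickness)
Substituting: TS = 179.3100 / (15.3620 * 1.6850)
Result: 6.9272 N/mm^2


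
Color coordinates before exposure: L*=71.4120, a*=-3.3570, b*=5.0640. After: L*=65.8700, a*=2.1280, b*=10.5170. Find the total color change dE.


dL = -5.5420, da = 5.4850, db = 5.4530
dE = sqrt((-5.5420)^2 + 5.4850^2 + 5.4530^2) = 9.5149


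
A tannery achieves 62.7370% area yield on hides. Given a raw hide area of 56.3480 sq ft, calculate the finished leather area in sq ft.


Formula: finished = raw * yield / 100
Substituting: finished = 56.3480 * 62.7370 / 100
Result: 35.3510 sq ft


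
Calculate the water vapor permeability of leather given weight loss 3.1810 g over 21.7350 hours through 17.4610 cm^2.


Formula: WVP = loss / (area * time)
Substituting: WVP = 3.1810 / (17.4610 * 21.7350)
Result: 0.00838175 g/(cm^2*hr)


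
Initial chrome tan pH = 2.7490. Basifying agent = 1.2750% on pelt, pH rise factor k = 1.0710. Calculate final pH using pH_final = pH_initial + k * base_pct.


Formula: pH_final = pH_initial + k * base_pct
Substituting: pH_final = 2.7490 + 1.0710 * 1.2750
Result: 4.1145


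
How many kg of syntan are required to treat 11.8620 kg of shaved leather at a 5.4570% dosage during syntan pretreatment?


Formula: Syntan = substrate * pct / 100
Substituting: Syntan = 11.8620 * 5.4570 / 100
Result: 0.6473 kg


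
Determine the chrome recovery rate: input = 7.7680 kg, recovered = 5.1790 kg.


Formula: Recovery = recovered / input * 100
Substituting: Recovery = 5.1790 / 7.7680 * 100
Result: 66.6710 %


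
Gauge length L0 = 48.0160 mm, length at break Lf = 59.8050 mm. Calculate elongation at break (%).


Formula: Elongation = (Lf - L0) / L0 * 100
Substituting: Elongation = (59.8050 - 48.0160) / 48.0160 * 100
Result: 24.5522 %


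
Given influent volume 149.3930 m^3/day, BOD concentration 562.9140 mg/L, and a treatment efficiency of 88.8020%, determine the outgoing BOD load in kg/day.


Load_in = volume * conc / 1000 = 149.3930 * 562.9140 / 1000 = 84.0954 kg/day
Removed = Load_in * eff / 100 = 84.0954 * 88.8020 / 100 = 74.6784 kg/day
Load_out = Load_in - Removed = 84.0954 - 74.6784 = 9.4170 kg/day


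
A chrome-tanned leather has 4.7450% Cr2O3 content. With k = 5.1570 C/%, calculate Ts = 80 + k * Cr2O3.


Formula: Ts = 80 + k * Cr2O3
Substituting: Ts = 80 + 5.1570 * 4.7450
Result: 104.4700 C


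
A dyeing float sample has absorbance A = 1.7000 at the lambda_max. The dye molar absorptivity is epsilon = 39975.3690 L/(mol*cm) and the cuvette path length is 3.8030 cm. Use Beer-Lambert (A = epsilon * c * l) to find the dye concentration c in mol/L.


Formula: c = A / (epsilon * l)
Substituting: c = 1.7000 / (39975.3690 * 3.8030)
Result: 1.1182e-05 mol/L


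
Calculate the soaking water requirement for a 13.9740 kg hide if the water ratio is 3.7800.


Formula: Water = hide_weight * ratio
Substituting: Water = 13.9740 * 3.7800
Result: 52.8217 kg


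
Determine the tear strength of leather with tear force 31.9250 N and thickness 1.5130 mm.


Formula: Tear strength = force / thickness
Substituting: Tear strength = 31.9250 / 1.5130
Result: 21.1005 N/mm


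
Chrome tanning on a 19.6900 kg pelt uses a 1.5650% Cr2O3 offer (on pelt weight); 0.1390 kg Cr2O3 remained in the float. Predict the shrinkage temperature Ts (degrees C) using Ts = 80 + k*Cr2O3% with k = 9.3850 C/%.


Offered = pelt * offer_pct / 100 = 19.6900 * 1.5650 / 100 = 0.3081 kg
Uptake = offered - residual = 0.3081 - 0.1390 = 0.1691 kg
Cr2O3% on pelt = uptake / pelt * 100 = 0.1691 / 19.6900 * 100 = 0.8591 %
Ts = 80 + k * Cr2O3% = 80 + 9.3850 * 0.8591 = 88.0623 C


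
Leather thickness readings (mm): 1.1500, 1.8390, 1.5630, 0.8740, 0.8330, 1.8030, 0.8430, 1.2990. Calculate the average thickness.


Formula: Average = sum / n
Substituting: Average = 10.2040 / 8
Result: 1.2755 mm


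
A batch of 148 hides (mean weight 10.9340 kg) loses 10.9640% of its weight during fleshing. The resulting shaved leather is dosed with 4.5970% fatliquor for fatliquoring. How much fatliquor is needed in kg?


Total_raw = N * avg_wt = 148 * 10.9340 = 1618.2320 kg
Substrate = Total_raw * (1 - loss/100) = 1618.2320 * (1 - 10.9640/100) = 1440.8090 kg
Fat = Substrate * pct / 100 = 1440.8090 * 4.5970 / 100 = 66.2340 kg


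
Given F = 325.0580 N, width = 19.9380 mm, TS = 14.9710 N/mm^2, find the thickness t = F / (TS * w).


Formula: t = F / (TS * w)
Substituting: t = 325.0580 / (14.9710 * 19.9380)
Result: 1.0890 mm


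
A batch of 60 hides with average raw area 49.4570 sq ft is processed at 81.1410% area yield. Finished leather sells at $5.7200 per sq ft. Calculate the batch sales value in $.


Raw_total = N * avg_area = 60 * 49.4570 = 2967.4200 sq ft
Finished = Raw_total * yield / 100 = 2967.4200 * 81.1410 / 100 = 2407.7943 sq ft
Value = Finished * price = 2407.7943 * 5.7200 = 13772.5832 $


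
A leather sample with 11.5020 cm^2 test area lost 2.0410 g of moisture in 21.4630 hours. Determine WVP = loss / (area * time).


Formula: WVP = loss / (area * time)
Substituting: WVP = 2.0410 / (11.5020 * 21.4630)
Result: 0.0082676 g/(cm^2*hr)


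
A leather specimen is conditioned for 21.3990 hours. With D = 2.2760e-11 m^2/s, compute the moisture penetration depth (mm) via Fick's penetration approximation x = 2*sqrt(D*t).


t = 21.3990 hr * 3600 = 77036.4000 s
D * t = 2.2760e-11 * 77036.4000 = 1.7533e-06
x = 2 * sqrt(D*t) = 2 * sqrt(1.7533e-06) = 0.00264828 m = 2.6483 mm


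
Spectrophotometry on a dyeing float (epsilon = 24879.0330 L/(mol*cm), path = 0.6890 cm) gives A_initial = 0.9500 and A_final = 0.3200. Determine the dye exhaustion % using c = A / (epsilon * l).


c_initial = A_i / (epsilon * l) = 0.9500 / (24879.0330 * 0.6890) = 5.5421e-05 mol/L
c_final = A_f / (epsilon * l) = 0.3200 / (24879.0330 * 0.6890) = 1.8668e-05 mol/L
Exhaustion = (c_initial - c_final) / c_initial * 100 = (5.5421e-05 - 1.8668e-05) / 5.5421e-05 * 100 = 66.3158 %


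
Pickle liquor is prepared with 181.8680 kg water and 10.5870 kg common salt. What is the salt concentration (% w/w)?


Formula: Conc = salt / (water + salt) * 100
Substituting: Conc = 10.5870 / (181.8680 + 10.5870) * 100
Result: 5.5010 %


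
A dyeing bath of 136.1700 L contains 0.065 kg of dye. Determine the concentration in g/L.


Formula: Conc = dye_mass(kg) / volume(L) * 1000
Substituting: Conc = 0.065 / 136.1700 * 1000
Result: 0.4773 g/L


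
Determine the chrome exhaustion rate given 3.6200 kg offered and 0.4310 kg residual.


Formula: Uptake = (offered - residual) / offered * 100
Substituting: Uptake = (3.6200 - 0.4310) / 3.6200 * 100
Result: 88.0939 %


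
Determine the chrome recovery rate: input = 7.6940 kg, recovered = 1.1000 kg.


Formula: Recovery = recovered / input * 100
Substituting: Recovery = 1.1000 / 7.6940 * 100
Result: 14.2969 %


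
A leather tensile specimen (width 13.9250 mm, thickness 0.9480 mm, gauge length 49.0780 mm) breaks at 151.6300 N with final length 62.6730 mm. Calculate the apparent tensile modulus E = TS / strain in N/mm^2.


TS = F / (w * t) = 151.6300 / (13.9250 * 0.9480) = 11.4863 N/mm^2
strain = (Lf - L0) / L0 = (62.6730 - 49.0780) / 49.0780 = 0.2770
E = TS / strain = 11.4863 / 0.2770 = 41.4657 N/mm^2


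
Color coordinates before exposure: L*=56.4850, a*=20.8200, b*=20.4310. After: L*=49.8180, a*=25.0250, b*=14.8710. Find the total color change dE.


dL = -6.6670, da = 4.2050, db = -5.5600
dE = sqrt((-6.6670)^2 + 4.2050^2 + (-5.5600)^2) = 9.6460


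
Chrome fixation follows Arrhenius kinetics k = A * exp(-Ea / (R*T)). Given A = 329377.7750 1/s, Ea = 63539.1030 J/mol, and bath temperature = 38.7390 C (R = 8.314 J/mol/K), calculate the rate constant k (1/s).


T_K = T_C + 273.15 = 38.7390 + 273.15 = 311.8890 K
exponent = -Ea / (R * T_K) = -63539.1030 / (8.314 * 311.8890) = -24.5037
k = A * exp(exponent) = 329377.7750 * exp(-24.5037) = 7.5143e-06 1/s


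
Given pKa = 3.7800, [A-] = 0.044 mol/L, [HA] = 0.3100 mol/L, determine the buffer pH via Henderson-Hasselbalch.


ratio = [A-] / [HA] = 0.044 / 0.3100 = 0.1419
log10(ratio) = -0.8479
pH = pKa + log10(ratio) = 3.7800 - 0.8479 = 2.9321


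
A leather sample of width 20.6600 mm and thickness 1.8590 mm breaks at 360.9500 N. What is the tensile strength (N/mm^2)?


Formula: TS = force / (width * thickness)
Substituting: TS = 360.9500 / (20.6600 * 1.8590)
Result: 9.3980 N/mm^2


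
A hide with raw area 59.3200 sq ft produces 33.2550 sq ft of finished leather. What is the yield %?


Formula: Yield = finished / raw * 100
Substituting: Yield = 33.2550 / 59.3200 * 100
Result: 56.0604 %


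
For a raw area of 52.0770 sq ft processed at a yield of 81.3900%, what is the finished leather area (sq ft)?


Formula: finished = raw * yield / 100
Substituting: finished = 52.0770 * 81.3900 / 100
Result: 42.3855 sq ft


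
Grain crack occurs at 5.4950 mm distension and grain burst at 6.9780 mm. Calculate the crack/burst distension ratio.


Formula: Ratio = crack / burst
Substituting: Ratio = 5.4950 / 6.9780
Result: 0.7875


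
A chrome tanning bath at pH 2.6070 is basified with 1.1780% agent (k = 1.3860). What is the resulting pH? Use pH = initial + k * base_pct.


Formula: pH_final = pH_initial + k * base_pct
Substituting: pH_final = 2.6070 + 1.3860 * 1.1780
Result: 4.2397


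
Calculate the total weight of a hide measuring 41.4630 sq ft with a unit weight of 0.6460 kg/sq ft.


Formula: Weight = area * weight_per_sqft
Substituting: Weight = 41.4630 * 0.6460
Result: 26.7851 kg


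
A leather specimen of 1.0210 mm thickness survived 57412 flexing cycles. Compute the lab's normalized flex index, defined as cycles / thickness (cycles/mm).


Formula: Index = cycles / thickness
Substituting: Index = 57412 / 1.0210
Result: 56231.1459 cycles/mm


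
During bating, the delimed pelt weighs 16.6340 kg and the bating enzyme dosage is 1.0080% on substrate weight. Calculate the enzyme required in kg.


Formula: Enzyme = substrate * pct / 100
Substituting: Enzyme = 16.6340 * 1.0080 / 100
Result: 0.1677 kg


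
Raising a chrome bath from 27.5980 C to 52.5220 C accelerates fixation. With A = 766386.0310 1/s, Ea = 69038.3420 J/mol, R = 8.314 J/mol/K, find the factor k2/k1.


T1 = 27.5980 + 273.15 = 300.7480 K; T2 = 52.5220 + 273.15 = 325.6720 K
k1 = A * exp(-Ea/(R*T1)) = 766386.0310 * exp(-69038.3420/(8.314*300.7480)) = 7.8211e-07 1/s
k2 = A * exp(-Ea/(R*T2)) = 766386.0310 * exp(-69038.3420/(8.314*325.6720)) = 6.4709e-06 1/s
k2/k1 = 6.4709e-06 / 7.8211e-07 = 8.2736


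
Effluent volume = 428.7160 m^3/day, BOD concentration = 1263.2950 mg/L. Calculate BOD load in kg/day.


Formula: BOD_load = volume * conc / 1000
Substituting: BOD_load = 428.7160 * 1263.2950 / 1000
Result: 541.5948 kg/day


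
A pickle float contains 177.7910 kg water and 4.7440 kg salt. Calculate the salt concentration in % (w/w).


Formula: Conc = salt / (water + salt) * 100
Substituting: Conc = 4.7440 / (177.7910 + 4.7440) * 100
Result: 2.5990 %


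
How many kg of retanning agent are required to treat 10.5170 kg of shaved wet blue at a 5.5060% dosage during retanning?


Formula: Retan = substrate * pct / 100
Substituting: Retan = 10.5170 * 5.5060 / 100
Result: 0.5791 kg


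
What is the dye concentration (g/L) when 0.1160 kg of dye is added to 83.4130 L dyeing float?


Formula: Conc = dye_mass(kg) / volume(L) * 1000
Substituting: Conc = 0.1160 / 83.4130 * 1000
Result: 1.3907 g/L


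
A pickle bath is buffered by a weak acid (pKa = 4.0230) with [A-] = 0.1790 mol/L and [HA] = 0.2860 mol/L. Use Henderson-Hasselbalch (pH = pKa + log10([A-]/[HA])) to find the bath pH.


ratio = [A-] / [HA] = 0.1790 / 0.2860 = 0.6259
log10(ratio) = -0.2035
pH = pKa + log10(ratio) = 4.0230 - 0.2035 = 3.8195


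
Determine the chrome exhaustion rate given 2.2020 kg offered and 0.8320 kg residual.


Formula: Uptake = (offered - residual) / offered * 100
Substituting: Uptake = (2.2020 - 0.8320) / 2.2020 * 100
Result: 62.2162 %


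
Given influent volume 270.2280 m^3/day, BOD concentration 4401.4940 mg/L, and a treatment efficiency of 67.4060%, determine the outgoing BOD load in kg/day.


Load_in = volume * conc / 1000 = 270.2280 * 4401.4940 / 1000 = 1189.4069 kg/day
Removed = Load_in * eff / 100 = 1189.4069 * 67.4060 / 100 = 801.7316 kg/day
Load_out = Load_in - Removed = 1189.4069 - 801.7316 = 387.6753 kg/day


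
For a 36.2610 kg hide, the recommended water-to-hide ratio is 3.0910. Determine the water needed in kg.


Formula: Water = hide_weight * ratio
Substituting: Water = 36.2610 * 3.0910
Result: 112.0828 kg


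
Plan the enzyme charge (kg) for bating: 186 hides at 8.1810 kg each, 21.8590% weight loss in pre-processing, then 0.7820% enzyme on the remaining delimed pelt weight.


Total_raw = N * avg_wt = 186 * 8.1810 = 1521.6660 kg
Substrate = Total_raw * (1 - loss/100) = 1521.6660 * (1 - 21.8590/100) = 1189.0450 kg
Enzyme = Substrate * pct / 100 = 1189.0450 * 0.7820 / 100 = 9.2983 kg


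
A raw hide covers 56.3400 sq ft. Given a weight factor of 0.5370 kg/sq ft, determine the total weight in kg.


Formula: Weight = area * weight_per_sqft
Substituting: Weight = 56.3400 * 0.5370
Result: 30.2546 kg


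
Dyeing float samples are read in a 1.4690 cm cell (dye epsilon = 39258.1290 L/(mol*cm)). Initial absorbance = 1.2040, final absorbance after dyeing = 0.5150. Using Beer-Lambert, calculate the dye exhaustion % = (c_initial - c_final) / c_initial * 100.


c_initial = A_i / (epsilon * l) = 1.2040 / (39258.1290 * 1.4690) = 2.0877e-05 mol/L
c_final = A_f / (epsilon * l) = 0.5150 / (39258.1290 * 1.4690) = 8.9301e-06 mol/L
Exhaustion = (c_initial - c_final) / c_initial * 100 = (2.0877e-05 - 8.9301e-06) / 2.0877e-05 * 100 = 57.2259 %


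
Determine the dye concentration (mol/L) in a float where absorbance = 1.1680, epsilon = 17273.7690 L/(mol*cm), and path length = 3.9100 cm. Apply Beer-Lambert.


Formula: c = A / (epsilon * l)
Substituting: c = 1.1680 / (17273.7690 * 3.9100)
Result: 1.7293e-05 mol/L


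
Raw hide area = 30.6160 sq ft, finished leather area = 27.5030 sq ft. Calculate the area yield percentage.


Formula: Yield = finished / raw * 100
Substituting: Yield = 27.5030 / 30.6160 * 100
Result: 89.8321 %


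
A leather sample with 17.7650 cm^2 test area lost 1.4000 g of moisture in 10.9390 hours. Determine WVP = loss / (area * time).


Formula: WVP = loss / (area * time)
Substituting: WVP = 1.4000 / (17.7650 * 10.9390)
Result: 0.00720419 g/(cm^2*hr)


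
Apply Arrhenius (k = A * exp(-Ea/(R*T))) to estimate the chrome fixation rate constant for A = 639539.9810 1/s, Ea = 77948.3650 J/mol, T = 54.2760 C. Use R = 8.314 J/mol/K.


T_K = T_C + 273.15 = 54.2760 + 273.15 = 327.4260 K
exponent = -Ea / (R * T_K) = -77948.3650 / (8.314 * 327.4260) = -28.6341
k = A * exp(exponent) = 639539.9810 * exp(-28.6341) = 2.3455e-07 1/s


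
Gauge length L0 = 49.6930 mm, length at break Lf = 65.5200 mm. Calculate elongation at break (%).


Formula: Elongation = (Lf - L0) / L0 * 100
Substituting: Elongation = (65.5200 - 49.6930) / 49.6930 * 100
Result: 31.8496 %


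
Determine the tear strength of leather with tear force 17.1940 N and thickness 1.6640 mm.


Formula: Tear strength = force / thickness
Substituting: Tear strength = 17.1940 / 1.6640
Result: 10.3329 N/mm


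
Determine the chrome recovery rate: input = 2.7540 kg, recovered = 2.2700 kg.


Formula: Recovery = recovered / input * 100
Substituting: Recovery = 2.2700 / 2.7540 * 100
Result: 82.4256 %


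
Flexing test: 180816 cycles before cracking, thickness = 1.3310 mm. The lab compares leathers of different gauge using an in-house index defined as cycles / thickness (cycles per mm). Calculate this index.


Formula: Index = cycles / thickness
Substituting: Index = 180816 / 1.3310
Result: 135849.7370 cycles/mm
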